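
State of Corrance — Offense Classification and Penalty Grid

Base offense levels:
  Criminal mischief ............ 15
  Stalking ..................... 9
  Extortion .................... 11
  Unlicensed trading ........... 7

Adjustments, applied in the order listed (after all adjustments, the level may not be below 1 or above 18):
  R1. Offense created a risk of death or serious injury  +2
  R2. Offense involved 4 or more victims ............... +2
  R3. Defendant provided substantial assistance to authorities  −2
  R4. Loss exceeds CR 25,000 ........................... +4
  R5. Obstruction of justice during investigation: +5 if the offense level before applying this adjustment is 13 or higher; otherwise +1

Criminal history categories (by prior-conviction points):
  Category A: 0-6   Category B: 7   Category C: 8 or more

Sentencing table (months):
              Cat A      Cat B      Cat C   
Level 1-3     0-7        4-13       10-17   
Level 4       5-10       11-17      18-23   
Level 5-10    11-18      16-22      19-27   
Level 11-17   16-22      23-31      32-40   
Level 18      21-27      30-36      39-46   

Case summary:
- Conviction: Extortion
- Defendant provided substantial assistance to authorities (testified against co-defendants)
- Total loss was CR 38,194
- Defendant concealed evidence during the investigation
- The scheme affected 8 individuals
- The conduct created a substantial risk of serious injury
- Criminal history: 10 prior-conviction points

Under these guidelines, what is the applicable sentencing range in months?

Base offense level for extortion: 11.
R1 applies: 11 + 2 = 13.
R2 applies: 13 + 2 = 15.
R3 applies: 15 − 2 = 13.
R4 applies: 13 + 4 = 17.
R5 applies (level before this adjustment is 17 ≥ 13, so +5): 17 + 5 = 22.
Level 22 exceeds the maximum of 18; capped at 18.
Final offense level: 18.
Criminal history: 10 prior points → Category C (8+).
Level 18 falls in the 18 band.
Grid: Level 18 × Category C = 39-46 months.

39-46 months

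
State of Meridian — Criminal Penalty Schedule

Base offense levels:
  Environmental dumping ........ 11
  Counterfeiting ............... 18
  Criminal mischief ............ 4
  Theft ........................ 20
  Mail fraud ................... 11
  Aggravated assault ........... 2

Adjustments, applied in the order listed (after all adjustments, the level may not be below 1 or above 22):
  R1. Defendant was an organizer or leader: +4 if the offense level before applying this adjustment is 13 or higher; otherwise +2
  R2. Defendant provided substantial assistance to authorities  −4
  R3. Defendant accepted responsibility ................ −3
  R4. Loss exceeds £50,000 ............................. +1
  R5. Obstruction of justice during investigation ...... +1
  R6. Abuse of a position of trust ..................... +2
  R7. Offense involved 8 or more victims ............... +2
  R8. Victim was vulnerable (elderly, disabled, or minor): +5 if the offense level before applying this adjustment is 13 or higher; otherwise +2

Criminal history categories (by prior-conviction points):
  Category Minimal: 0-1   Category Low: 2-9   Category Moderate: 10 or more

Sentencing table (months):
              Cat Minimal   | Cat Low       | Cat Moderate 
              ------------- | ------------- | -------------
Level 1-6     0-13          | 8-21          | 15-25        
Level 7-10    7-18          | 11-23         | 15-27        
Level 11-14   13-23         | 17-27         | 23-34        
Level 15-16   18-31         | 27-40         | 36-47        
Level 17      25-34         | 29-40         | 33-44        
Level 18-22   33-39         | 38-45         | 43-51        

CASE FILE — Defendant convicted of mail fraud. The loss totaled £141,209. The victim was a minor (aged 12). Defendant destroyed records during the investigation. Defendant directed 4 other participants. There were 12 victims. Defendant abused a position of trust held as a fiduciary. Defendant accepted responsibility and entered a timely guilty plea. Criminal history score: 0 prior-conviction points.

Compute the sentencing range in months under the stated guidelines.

Base offense level for mail fraud: 11.
R1 applies (level before this adjustment is 11 < 13, so +2): 11 + 2 = 13.
R3 applies: 13 − 3 = 10.
R4 applies: 10 + 1 = 11.
R5 applies: 11 + 1 = 12.
R6 applies: 12 + 2 = 14.
R7 applies: 14 + 2 = 16.
R8 applies (level before this adjustment is 16 ≥ 13, so +5): 16 + 5 = 21.
Final offense level: 21.
Criminal history: 0 prior points → Category Minimal (0-1).
Level 21 falls in the 18-22 band.
Grid: Level 18-22 × Category Minimal = 33-39 months.

33-39 months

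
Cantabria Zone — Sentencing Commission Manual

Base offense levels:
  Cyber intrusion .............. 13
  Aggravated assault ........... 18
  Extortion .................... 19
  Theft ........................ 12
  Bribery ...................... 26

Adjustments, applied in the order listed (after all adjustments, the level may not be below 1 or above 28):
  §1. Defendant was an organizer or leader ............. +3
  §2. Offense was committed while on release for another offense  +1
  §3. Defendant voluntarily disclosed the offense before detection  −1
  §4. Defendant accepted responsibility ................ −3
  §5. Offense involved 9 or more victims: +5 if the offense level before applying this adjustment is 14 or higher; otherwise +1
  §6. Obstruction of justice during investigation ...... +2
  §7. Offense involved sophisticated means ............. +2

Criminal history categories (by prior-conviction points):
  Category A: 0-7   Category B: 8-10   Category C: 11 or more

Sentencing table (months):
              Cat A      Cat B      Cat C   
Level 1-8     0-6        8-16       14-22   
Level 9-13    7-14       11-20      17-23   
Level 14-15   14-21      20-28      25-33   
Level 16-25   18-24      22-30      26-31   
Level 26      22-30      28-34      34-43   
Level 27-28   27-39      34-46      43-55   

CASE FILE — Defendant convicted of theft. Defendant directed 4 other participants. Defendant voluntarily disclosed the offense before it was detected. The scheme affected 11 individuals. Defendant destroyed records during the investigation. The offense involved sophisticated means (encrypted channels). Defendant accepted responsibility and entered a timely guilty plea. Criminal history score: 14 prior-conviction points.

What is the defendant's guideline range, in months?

26-31 months

Base offense level for theft: 12.
§1 applies: 12 + 3 = 15.
§3 applies: 15 − 1 = 14.
§4 applies: 14 − 3 = 11.
§5 applies (level before this adjustment is 11 < 14, so +1): 11 + 1 = 12.
§6 applies: 12 + 2 = 14.
§7 applies: 14 + 2 = 16.
Final offense level: 16.
Criminal history: 14 prior points → Category C (11+).
Level 16 falls in the 16-25 band.
Grid: Level 16-25 × Category C = 26-31 months.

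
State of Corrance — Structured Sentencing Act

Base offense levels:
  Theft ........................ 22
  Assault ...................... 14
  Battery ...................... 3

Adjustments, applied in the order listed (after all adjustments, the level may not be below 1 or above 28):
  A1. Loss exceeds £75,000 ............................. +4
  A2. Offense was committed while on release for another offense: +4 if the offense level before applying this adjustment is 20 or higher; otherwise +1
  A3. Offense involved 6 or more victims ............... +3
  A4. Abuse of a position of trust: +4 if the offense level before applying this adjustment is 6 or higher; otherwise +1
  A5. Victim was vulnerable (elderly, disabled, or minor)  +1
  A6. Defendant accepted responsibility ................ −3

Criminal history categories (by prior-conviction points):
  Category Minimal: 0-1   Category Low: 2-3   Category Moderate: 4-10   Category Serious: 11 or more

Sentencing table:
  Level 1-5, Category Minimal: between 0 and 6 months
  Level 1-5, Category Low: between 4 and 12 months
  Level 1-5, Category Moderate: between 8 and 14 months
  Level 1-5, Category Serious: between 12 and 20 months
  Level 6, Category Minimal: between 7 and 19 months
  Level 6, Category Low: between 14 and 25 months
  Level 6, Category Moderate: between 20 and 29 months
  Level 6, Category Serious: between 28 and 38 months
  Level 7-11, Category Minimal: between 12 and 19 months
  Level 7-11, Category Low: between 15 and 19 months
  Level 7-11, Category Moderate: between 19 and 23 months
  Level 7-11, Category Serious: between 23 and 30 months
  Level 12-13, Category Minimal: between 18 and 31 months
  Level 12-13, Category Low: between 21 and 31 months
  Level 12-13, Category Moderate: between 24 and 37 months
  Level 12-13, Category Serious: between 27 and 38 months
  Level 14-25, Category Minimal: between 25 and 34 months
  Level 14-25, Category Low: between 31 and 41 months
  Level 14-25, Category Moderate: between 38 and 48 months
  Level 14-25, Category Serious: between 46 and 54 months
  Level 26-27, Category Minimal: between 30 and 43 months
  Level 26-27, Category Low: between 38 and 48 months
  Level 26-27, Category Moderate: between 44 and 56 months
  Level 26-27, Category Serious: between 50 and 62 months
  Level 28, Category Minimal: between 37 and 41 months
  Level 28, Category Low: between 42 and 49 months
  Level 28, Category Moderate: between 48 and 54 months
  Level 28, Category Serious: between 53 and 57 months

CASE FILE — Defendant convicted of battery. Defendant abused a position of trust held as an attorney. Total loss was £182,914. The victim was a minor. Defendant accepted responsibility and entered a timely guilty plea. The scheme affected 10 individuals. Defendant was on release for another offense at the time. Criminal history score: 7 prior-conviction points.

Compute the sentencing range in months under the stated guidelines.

Base offense level for battery: 3.
A1 applies: 3 + 4 = 7.
A2 applies (level before this adjustment is 7 < 20, so +1): 7 + 1 = 8.
A3 applies: 8 + 3 = 11.
A4 applies (level before this adjustment is 11 ≥ 6, so +4): 11 + 4 = 15.
A5 applies: 15 + 1 = 16.
A6 applies: 16 − 3 = 13.
Final offense level: 13.
Criminal history: 7 prior points → Category Moderate (4-10).
Level 13 falls in the 12-13 band.
Grid: Level 12-13 × Category Moderate = 24-37 months.

24-37 months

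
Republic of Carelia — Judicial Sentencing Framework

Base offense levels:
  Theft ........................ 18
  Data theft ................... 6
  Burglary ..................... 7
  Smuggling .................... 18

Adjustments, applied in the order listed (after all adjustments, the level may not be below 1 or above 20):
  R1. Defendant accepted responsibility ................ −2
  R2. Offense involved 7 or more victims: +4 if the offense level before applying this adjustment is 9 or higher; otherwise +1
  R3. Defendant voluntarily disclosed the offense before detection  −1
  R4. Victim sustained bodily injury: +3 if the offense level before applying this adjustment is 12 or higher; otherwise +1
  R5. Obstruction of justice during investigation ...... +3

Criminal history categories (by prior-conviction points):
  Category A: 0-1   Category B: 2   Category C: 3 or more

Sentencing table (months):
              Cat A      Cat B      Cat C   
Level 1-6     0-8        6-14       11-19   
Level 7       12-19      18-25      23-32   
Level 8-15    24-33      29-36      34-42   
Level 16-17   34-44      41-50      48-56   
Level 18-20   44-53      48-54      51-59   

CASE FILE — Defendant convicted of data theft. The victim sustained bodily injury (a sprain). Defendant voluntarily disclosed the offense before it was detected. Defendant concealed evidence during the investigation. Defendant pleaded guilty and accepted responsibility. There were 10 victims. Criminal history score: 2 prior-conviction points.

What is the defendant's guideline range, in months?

Base offense level for data theft: 6.
R1 applies: 6 − 2 = 4.
R2 applies (level before this adjustment is 4 < 9, so +1): 4 + 1 = 5.
R3 applies: 5 − 1 = 4.
R4 applies (level before this adjustment is 4 < 12, so +1): 4 + 1 = 5.
R5 applies: 5 + 3 = 8.
Final offense level: 8.
Criminal history: 2 prior points → Category B (2).
Level 8 falls in the 8-15 band.
Grid: Level 8-15 × Category B = 29-36 months.

29-36 months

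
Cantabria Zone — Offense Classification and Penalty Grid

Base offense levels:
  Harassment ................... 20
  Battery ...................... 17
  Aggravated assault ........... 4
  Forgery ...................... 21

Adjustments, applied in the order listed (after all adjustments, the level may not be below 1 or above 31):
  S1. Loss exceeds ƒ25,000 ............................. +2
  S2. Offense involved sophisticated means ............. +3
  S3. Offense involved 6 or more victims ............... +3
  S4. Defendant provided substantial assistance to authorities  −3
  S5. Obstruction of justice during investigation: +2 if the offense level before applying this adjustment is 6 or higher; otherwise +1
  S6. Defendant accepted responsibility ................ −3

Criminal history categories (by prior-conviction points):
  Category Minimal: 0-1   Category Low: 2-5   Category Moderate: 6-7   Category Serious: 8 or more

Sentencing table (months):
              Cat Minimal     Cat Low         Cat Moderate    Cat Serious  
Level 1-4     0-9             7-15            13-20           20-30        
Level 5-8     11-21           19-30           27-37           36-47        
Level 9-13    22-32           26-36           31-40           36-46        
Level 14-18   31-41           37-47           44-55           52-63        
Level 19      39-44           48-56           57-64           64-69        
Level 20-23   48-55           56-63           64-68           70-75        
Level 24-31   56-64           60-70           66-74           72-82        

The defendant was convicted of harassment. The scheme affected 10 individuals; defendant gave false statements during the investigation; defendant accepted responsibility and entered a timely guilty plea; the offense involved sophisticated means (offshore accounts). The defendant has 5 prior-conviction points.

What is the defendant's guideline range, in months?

Base offense level for harassment: 20.
S1 does not apply.
S2 applies: 20 + 3 = 23.
S3 applies: 23 + 3 = 26.
S4 does not apply.
S5 applies (level before this adjustment is 26 ≥ 6, so +2): 26 + 2 = 28.
S6 applies: 28 − 3 = 25.
Final offense level: 25.
Criminal history: 5 prior points → Category Low (2-5).
Level 25 falls in the 24-31 band.
Grid: Level 24-31 × Category Low = 60-70 months.

60-70 months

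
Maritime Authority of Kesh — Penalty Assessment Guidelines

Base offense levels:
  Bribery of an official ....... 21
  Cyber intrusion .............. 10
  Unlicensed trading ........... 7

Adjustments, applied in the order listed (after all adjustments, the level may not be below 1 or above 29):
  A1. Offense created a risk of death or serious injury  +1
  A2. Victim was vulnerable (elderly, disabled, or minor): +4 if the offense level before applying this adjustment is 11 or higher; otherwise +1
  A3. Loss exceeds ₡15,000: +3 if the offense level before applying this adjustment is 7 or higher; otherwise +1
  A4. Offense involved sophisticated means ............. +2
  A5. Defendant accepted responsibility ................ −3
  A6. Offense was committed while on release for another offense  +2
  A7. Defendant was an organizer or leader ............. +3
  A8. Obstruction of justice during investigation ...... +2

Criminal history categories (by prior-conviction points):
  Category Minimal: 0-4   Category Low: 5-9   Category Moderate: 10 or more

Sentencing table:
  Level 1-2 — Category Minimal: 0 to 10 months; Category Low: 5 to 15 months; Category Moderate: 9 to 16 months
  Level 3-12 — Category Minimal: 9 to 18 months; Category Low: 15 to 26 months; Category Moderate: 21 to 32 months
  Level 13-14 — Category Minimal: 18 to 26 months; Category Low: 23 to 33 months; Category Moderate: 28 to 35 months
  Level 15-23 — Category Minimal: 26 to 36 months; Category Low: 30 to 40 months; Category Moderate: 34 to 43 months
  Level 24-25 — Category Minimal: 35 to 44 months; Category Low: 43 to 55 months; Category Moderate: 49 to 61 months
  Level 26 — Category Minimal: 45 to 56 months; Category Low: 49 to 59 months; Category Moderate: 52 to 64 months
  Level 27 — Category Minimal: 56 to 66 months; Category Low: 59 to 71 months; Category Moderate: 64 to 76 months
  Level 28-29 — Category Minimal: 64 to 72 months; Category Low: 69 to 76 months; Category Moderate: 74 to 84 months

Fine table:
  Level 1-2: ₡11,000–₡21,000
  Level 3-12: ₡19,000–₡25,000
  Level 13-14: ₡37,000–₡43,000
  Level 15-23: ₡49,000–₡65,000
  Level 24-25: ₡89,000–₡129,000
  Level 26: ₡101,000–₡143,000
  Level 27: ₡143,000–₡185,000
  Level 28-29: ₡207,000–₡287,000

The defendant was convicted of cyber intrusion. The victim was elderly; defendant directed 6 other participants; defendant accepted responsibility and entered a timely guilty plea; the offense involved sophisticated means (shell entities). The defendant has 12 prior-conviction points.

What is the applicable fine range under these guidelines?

₡37,000–₡43,000

Base offense level for cyber intrusion: 10.
A2 applies (level before this adjustment is 10 < 11, so +1): 10 + 1 = 11.
A4 applies: 11 + 2 = 13.
A5 applies: 13 − 3 = 10.
A7 applies: 10 + 3 = 13.
A8 does not apply.
Final offense level: 13.
Level 13 falls in the 13-14 band.
Fine table: Level 13-14 → ₡37,000–₡43,000.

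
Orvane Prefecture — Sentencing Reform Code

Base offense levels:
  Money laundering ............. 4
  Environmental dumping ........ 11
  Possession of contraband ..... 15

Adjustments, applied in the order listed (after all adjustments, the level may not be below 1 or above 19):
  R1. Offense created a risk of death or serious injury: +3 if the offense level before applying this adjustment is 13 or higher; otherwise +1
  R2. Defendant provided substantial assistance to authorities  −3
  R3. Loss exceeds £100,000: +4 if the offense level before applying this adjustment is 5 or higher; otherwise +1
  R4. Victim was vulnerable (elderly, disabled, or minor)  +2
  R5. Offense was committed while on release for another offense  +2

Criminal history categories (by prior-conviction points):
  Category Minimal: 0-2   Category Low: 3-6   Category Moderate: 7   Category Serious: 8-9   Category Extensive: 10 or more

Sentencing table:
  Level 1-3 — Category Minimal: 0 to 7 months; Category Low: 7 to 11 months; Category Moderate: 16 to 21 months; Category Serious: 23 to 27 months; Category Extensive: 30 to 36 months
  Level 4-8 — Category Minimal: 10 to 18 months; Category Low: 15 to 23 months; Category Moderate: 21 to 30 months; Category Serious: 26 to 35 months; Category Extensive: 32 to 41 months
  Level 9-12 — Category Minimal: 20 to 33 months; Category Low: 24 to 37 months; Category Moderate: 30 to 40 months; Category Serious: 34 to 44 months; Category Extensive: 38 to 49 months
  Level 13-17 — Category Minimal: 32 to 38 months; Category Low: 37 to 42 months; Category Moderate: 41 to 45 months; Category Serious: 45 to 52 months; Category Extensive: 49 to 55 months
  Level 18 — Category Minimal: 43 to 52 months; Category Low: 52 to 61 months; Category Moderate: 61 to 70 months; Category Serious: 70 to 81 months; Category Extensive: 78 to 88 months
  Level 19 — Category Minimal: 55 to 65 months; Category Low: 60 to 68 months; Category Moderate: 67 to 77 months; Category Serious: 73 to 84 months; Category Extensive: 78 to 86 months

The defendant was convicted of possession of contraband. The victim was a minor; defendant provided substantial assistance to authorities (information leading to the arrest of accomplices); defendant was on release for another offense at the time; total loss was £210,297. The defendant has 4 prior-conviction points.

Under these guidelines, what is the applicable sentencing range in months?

Base offense level for possession of contraband: 15.
R1 does not apply.
R2 applies: 15 − 3 = 12.
R3 applies (level before this adjustment is 12 ≥ 5, so +4): 12 + 4 = 16.
R4 applies: 16 + 2 = 18.
R5 applies: 18 + 2 = 20.
Level 20 exceeds the maximum of 19; capped at 19.
Final offense level: 19.
Criminal history: 4 prior points → Category Low (3-6).
Level 19 falls in the 19 band.
Grid: Level 19 × Category Low = 60-68 months.

60-68 months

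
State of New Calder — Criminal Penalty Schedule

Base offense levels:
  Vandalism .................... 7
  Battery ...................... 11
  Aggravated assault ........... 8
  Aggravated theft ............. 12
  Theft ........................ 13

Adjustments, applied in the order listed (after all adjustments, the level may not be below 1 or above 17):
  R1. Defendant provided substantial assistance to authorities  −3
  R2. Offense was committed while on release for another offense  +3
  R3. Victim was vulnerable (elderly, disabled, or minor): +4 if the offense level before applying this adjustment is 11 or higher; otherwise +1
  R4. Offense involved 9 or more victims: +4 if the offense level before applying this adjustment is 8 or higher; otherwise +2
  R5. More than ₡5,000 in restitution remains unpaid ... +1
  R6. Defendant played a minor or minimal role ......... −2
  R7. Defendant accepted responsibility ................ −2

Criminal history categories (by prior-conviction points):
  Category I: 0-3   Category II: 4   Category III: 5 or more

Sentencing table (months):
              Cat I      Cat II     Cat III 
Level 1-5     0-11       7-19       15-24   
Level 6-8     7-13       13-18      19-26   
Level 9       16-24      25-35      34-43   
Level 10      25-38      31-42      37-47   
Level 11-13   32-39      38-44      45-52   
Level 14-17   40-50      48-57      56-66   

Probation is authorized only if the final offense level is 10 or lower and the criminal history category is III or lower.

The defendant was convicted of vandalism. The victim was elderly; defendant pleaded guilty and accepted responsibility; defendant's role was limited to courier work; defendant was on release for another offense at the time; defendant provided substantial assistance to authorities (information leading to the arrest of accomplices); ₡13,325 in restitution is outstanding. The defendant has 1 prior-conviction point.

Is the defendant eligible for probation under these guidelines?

Base offense level for vandalism: 7.
R1 applies: 7 − 3 = 4.
R2 applies: 4 + 3 = 7.
R3 applies (level before this adjustment is 7 < 11, so +1): 7 + 1 = 8.
R5 applies: 8 + 1 = 9.
R6 applies: 9 − 2 = 7.
R7 applies: 7 − 2 = 5.
Final offense level: 5.
Criminal history: 1 prior point → Category I (0-3).
Level 5 falls in the 1-5 band.
Grid: Level 1-5 × Category I = 0-11 months.
Probation check: level 5 ≤ 10 and category I ≤ III → eligible.

Yes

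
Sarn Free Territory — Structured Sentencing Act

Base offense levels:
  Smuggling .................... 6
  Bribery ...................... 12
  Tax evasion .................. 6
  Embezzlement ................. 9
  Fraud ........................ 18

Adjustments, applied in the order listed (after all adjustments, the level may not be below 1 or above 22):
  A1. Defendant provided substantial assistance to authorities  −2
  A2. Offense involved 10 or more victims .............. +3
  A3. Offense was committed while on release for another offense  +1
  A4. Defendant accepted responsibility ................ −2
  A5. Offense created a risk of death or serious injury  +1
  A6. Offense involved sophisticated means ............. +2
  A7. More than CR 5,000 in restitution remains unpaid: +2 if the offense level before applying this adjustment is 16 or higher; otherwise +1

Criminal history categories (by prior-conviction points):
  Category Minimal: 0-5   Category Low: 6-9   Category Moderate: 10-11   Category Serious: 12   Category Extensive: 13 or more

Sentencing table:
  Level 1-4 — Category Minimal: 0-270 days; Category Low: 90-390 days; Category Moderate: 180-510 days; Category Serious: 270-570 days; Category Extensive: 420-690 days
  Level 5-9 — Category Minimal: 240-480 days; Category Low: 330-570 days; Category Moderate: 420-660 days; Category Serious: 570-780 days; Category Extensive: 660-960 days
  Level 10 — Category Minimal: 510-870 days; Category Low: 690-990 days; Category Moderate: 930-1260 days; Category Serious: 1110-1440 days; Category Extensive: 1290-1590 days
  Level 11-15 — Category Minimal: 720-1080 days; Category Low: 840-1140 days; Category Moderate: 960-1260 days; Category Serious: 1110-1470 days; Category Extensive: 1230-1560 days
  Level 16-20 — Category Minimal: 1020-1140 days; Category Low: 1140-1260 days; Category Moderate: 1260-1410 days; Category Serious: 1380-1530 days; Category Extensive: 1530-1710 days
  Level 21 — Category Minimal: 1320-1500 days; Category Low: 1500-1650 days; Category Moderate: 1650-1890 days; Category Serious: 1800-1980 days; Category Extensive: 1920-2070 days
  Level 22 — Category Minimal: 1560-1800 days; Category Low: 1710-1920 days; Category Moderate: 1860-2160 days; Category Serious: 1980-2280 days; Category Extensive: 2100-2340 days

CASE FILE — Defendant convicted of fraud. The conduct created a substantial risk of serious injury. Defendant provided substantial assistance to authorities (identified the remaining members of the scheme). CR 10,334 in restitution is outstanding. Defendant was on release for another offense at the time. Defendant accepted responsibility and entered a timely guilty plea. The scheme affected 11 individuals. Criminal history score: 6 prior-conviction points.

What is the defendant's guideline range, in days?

Base offense level for fraud: 18.
A1 applies: 18 − 2 = 16.
A2 applies: 16 + 3 = 19.
A3 applies: 19 + 1 = 20.
A4 applies: 20 − 2 = 18.
A5 applies: 18 + 1 = 19.
A6 does not apply.
A7 applies (level before this adjustment is 19 ≥ 16, so +2): 19 + 2 = 21.
Final offense level: 21.
Criminal history: 6 prior points → Category Low (6-9).
Level 21 falls in the 21 band.
Grid: Level 21 × Category Low = 1500-1650 days.

1500-1650 days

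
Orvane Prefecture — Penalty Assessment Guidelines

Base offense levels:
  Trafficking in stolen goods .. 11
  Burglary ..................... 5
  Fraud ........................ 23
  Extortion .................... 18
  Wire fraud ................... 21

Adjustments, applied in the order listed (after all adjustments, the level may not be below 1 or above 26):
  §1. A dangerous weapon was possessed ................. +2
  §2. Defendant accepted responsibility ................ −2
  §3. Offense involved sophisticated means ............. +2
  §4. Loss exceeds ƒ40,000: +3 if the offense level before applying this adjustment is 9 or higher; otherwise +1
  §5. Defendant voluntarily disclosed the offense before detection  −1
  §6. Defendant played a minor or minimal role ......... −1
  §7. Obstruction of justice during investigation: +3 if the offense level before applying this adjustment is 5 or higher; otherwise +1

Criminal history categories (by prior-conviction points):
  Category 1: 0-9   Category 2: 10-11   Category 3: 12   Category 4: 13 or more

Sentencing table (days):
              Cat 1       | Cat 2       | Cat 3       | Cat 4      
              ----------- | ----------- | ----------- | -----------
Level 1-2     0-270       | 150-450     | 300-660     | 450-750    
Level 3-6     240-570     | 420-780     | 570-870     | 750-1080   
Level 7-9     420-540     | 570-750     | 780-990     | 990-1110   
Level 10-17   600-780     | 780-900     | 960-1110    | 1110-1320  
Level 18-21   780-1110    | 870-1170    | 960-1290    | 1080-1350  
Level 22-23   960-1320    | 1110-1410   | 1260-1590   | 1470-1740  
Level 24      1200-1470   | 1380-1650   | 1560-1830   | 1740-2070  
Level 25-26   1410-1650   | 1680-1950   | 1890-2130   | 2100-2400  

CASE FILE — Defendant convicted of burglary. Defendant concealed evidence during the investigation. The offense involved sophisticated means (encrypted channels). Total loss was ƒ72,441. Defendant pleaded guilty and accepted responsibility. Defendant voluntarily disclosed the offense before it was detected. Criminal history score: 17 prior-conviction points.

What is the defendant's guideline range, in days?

990-1110 days

Base offense level for burglary: 5.
§1 does not apply.
§2 applies: 5 − 2 = 3.
§3 applies: 3 + 2 = 5.
§4 applies (level before this adjustment is 5 < 9, so +1): 5 + 1 = 6.
§5 applies: 6 − 1 = 5.
§6 does not apply.
§7 applies (level before this adjustment is 5 ≥ 5, so +3): 5 + 3 = 8.
Final offense level: 8.
Criminal history: 17 prior points → Category 4 (13+).
Level 8 falls in the 7-9 band.
Grid: Level 7-9 × Category 4 = 990-1110 days.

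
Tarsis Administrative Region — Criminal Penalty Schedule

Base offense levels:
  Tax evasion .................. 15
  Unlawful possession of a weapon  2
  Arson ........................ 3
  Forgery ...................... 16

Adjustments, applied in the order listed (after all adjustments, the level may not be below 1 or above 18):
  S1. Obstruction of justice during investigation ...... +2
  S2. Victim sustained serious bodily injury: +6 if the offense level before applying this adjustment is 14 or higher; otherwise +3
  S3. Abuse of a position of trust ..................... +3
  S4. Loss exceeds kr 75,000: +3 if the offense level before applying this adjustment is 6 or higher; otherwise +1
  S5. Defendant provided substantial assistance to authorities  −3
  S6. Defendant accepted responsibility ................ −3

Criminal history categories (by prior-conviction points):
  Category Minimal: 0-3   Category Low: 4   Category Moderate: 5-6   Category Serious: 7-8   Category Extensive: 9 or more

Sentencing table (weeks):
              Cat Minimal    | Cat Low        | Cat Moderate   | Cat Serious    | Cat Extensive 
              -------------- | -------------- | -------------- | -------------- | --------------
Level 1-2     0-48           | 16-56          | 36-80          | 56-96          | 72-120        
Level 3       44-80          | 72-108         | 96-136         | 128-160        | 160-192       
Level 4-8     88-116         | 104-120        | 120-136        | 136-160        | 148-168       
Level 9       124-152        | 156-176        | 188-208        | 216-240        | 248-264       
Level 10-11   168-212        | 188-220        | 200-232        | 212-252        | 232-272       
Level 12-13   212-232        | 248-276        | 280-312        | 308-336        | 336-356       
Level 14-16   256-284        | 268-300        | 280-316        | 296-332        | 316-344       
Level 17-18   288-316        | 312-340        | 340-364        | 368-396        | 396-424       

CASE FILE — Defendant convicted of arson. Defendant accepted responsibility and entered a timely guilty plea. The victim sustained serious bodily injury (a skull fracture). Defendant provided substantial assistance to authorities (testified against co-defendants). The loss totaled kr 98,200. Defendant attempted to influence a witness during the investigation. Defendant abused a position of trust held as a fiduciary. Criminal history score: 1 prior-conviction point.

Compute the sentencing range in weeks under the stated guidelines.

Base offense level for arson: 3.
S1 applies: 3 + 2 = 5.
S2 applies (level before this adjustment is 5 < 14, so +3): 5 + 3 = 8.
S3 applies: 8 + 3 = 11.
S4 applies (level before this adjustment is 11 ≥ 6, so +3): 11 + 3 = 14.
S5 applies: 14 − 3 = 11.
S6 applies: 11 − 3 = 8.
Final offense level: 8.
Criminal history: 1 prior point → Category Minimal (0-3).
Level 8 falls in the 4-8 band.
Grid: Level 4-8 × Category Minimal = 88-116 weeks.

88-116 weeks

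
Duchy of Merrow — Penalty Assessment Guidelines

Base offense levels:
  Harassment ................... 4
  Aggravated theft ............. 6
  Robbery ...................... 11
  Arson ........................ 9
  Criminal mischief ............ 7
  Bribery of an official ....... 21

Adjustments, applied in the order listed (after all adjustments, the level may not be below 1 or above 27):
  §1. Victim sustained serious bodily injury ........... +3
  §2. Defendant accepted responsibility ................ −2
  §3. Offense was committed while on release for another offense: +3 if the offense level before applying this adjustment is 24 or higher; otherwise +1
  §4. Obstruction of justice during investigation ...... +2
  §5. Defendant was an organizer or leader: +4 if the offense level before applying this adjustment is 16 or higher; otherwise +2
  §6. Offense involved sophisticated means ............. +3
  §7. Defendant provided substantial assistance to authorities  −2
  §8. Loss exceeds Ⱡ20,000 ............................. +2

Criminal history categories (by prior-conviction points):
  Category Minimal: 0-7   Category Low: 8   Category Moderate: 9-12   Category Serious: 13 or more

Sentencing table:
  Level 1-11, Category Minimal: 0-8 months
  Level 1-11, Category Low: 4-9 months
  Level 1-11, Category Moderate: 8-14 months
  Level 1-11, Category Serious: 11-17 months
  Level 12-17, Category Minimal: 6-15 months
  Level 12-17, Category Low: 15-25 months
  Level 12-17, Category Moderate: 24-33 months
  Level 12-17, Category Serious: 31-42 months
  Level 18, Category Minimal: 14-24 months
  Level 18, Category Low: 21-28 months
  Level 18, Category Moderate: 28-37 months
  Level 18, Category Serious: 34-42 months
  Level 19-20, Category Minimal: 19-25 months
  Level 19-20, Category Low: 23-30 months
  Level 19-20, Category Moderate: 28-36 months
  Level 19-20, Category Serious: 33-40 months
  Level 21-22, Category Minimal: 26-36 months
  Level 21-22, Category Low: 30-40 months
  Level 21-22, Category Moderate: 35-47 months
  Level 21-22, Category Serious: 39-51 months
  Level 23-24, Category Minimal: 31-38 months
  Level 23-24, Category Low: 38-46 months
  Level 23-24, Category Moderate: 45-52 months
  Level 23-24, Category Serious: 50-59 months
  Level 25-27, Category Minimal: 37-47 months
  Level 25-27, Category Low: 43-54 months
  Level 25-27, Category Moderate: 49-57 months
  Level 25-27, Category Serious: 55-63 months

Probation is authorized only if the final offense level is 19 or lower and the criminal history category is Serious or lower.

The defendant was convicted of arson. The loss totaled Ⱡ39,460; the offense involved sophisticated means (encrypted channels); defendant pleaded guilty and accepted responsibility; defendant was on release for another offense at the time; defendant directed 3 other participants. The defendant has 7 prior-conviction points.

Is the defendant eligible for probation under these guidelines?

Base offense level for arson: 9.
§1 does not apply.
§2 applies: 9 − 2 = 7.
§3 applies (level before this adjustment is 7 < 24, so +1): 7 + 1 = 8.
§5 applies (level before this adjustment is 8 < 16, so +2): 8 + 2 = 10.
§6 applies: 10 + 3 = 13.
§8 applies: 13 + 2 = 15.
Final offense level: 15.
Criminal history: 7 prior points → Category Minimal (0-7).
Level 15 falls in the 12-17 band.
Grid: Level 12-17 × Category Minimal = 6-15 months.
Probation check: level 15 ≤ 19 and category Minimal ≤ Serious → eligible.

Yes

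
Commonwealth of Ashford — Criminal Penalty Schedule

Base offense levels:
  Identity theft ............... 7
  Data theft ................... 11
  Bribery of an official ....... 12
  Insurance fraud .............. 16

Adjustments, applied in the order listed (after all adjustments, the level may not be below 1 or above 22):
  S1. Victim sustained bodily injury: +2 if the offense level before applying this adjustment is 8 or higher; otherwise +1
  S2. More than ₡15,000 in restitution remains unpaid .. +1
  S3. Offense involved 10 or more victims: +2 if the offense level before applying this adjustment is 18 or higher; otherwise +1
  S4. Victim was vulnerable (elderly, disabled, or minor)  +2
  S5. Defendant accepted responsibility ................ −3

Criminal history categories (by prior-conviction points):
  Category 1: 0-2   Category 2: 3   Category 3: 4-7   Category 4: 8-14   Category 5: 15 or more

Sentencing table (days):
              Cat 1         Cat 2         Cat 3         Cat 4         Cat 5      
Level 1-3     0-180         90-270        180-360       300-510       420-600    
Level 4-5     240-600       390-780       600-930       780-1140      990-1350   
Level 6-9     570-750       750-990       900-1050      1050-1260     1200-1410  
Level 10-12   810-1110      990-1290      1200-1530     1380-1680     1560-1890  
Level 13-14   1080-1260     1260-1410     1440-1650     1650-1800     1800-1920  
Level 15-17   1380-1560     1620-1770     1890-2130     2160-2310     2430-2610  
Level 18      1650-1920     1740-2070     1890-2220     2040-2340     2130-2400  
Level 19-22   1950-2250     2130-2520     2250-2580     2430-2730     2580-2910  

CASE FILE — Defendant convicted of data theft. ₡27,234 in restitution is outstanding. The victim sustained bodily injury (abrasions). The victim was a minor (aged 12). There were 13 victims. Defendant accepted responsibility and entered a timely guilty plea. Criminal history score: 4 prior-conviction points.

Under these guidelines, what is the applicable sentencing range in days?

1440-1650 days

Base offense level for data theft: 11.
S1 applies (level before this adjustment is 11 ≥ 8, so +2): 11 + 2 = 13.
S2 applies: 13 + 1 = 14.
S3 applies (level before this adjustment is 14 < 18, so +1): 14 + 1 = 15.
S4 applies: 15 + 2 = 17.
S5 applies: 17 − 3 = 14.
Final offense level: 14.
Criminal history: 4 prior points → Category 3 (4-7).
Level 14 falls in the 13-14 band.
Grid: Level 13-14 × Category 3 = 1440-1650 days.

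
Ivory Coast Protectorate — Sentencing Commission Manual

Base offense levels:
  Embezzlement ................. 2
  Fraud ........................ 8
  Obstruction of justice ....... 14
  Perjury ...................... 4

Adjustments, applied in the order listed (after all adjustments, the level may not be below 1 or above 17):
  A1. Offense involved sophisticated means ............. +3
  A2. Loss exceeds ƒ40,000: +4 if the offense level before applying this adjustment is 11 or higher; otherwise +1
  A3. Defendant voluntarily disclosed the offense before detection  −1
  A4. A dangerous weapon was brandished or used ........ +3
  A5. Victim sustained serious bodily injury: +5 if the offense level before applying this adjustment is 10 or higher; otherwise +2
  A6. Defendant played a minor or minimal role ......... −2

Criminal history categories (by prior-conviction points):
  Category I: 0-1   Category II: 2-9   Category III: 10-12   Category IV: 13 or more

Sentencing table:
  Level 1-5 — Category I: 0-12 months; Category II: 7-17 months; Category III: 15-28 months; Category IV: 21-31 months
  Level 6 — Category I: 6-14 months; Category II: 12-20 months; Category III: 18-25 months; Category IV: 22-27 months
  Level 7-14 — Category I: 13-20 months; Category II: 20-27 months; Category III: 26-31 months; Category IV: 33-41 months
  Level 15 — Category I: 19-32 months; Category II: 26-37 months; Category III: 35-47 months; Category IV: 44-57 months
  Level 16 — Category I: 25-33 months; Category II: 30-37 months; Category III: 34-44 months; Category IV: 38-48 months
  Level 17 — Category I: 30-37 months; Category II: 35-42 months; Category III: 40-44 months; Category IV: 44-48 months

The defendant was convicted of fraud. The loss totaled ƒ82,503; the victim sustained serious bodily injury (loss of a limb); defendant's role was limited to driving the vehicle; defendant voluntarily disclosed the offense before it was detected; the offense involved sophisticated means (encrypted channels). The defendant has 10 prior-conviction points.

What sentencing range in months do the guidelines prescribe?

40-44 months

Base offense level for fraud: 8.
A1 applies: 8 + 3 = 11.
A2 applies (level before this adjustment is 11 ≥ 11, so +4): 11 + 4 = 15.
A3 applies: 15 − 1 = 14.
A5 applies (level before this adjustment is 14 ≥ 10, so +5): 14 + 5 = 19.
A6 applies: 19 − 2 = 17.
Final offense level: 17.
Criminal history: 10 prior points → Category III (10-12).
Level 17 falls in the 17 band.
Grid: Level 17 × Category III = 40-44 months.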